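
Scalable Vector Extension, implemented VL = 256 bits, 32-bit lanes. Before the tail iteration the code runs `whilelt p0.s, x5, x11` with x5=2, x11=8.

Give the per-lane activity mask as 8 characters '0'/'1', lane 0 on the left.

predicate = 11111100

lane count: 256 div 32 = 8
whilelt: lane j active iff 2+j < 8 → j < 6 → 6 active
bits (lane 0 leftmost): 11111100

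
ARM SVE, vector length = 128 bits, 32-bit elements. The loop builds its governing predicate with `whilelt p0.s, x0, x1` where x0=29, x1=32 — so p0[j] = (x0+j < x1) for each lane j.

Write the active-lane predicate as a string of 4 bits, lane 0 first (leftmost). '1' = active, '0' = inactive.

register lanes = 128/32 = 4
p0[j] = (29+j < 32); true for j=0..2 → 3 lanes set
bits (lane 0 leftmost): 1110

predicate = 1110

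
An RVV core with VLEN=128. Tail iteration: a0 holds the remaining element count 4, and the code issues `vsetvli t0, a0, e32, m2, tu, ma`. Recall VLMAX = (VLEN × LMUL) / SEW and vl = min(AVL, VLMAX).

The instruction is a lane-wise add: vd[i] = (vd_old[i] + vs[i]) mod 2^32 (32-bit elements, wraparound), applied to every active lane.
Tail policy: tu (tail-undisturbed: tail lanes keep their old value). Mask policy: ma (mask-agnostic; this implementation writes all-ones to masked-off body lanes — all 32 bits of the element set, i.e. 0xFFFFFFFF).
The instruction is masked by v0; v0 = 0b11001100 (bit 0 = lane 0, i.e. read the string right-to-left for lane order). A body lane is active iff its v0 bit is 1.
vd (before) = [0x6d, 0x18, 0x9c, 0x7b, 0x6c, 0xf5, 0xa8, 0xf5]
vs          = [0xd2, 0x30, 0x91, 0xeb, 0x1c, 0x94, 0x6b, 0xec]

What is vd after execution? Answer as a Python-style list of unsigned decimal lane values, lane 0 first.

vd = [4294967295, 4294967295, 301, 358, 108, 245, 168, 245]

lanes per group: 128·2/32 = 8
vl ← min(4, 8) = 4
lane  0: mask-off/ones ⇒ 0xffffffff
lane  1: mask-off/ones ⇒ 0xffffffff
lane  2: add(0x9c,0x91) ⇒ 0x12d
lane  3: add(0x7b,0xeb) ⇒ 0x166
lane  4: tail/keep ⇒ 0x6c
lane  5: tail/keep ⇒ 0xf5
lane  6: tail/keep ⇒ 0xa8
lane  7: tail/keep ⇒ 0xf5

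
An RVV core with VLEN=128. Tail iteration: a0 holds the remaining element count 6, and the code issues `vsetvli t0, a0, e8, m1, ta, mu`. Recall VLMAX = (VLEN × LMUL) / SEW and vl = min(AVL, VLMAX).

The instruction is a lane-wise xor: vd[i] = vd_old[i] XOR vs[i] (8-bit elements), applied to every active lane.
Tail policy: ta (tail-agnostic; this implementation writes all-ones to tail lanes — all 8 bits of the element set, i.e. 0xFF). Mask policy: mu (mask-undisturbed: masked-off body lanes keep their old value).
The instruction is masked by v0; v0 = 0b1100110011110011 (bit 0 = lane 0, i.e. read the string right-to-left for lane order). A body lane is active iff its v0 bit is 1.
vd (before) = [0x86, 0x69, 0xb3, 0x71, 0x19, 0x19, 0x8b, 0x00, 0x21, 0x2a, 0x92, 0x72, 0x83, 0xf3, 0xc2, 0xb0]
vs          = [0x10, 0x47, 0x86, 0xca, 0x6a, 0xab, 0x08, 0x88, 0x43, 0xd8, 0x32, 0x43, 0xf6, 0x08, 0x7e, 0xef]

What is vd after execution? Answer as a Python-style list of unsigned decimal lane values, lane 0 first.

vd = [150, 46, 179, 113, 115, 178, 255, 255, 255, 255, 255, 255, 255, 255, 255, 255]

lanes per group: 128·1/8 = 16
vl = min(AVL, VLMAX) = min(6, 16) = 6
  i=0: xor(0x86,0x10) → 150
  i=1: xor(0x69,0x47) → 46
  i=2: mask-off/keep → 179
  i=3: mask-off/keep → 113
  i=4: xor(0x19,0x6a) → 115
  i=5: xor(0x19,0xab) → 178
  i=6: tail/ones → 255
  i=7: tail/ones → 255
  i=8: tail/ones → 255
  i=9: tail/ones → 255
  i=10: tail/ones → 255
  i=11: tail/ones → 255
  i=12: tail/ones → 255
  i=13: tail/ones → 255
  i=14: tail/ones → 255
  i=15: tail/ones → 255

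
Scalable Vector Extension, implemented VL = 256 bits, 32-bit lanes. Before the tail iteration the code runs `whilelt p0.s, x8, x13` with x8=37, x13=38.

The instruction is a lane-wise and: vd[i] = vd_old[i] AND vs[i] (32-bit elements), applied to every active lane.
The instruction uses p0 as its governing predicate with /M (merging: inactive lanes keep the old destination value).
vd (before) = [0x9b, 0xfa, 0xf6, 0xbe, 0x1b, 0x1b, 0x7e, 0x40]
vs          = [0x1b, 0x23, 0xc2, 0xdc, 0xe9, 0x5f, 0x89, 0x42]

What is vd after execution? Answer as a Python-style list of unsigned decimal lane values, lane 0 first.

vd = [27, 250, 246, 190, 27, 27, 126, 64]

register lanes = 256/32 = 8
p0[j] = (37+j < 38); true for j=0..0 → 1 lanes set
lane  0: and(0x9b,0x1b) ⇒ 0x1b
lane  1: tail/keep ⇒ 0xfa
lane  2: tail/keep ⇒ 0xf6
lane  3: tail/keep ⇒ 0xbe
lane  4: tail/keep ⇒ 0x1b
lane  5: tail/keep ⇒ 0x1b
lane  6: tail/keep ⇒ 0x7e
lane  7: tail/keep ⇒ 0x40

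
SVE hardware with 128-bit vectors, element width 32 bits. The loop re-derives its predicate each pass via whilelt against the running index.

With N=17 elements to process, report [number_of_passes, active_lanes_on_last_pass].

[iterations, last_vl] = [5, 1]

register lanes = 128/32 = 4
17 elements at 4/iter → 5 passes, remainder 1 on the last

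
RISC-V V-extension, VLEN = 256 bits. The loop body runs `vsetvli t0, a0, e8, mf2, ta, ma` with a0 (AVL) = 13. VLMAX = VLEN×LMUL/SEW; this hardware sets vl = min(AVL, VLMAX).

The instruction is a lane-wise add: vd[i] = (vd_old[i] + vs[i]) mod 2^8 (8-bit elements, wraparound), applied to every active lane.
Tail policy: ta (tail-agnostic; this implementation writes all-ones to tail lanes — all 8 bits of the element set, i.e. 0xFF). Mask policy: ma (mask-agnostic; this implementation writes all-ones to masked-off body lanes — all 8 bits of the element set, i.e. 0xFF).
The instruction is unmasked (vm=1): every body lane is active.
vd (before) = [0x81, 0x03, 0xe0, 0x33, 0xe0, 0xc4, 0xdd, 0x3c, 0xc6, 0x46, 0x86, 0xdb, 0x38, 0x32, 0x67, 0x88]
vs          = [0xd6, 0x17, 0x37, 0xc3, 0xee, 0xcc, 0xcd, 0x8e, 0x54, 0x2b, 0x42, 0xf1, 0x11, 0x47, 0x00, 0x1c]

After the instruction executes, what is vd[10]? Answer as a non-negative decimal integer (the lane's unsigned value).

vd[10] = 200

lanes per group: 256·1/2/8 = 16
vl ← min(13, 16) = 13
lane  0: add(0x81,0xd6) ⇒ 0x57
lane  1: add(0x03,0x17) ⇒ 0x1a
lane  2: add(0xe0,0x37) ⇒ 0x17
lane  3: add(0x33,0xc3) ⇒ 0xf6
lane  4: add(0xe0,0xee) ⇒ 0xce
lane  5: add(0xc4,0xcc) ⇒ 0x90
lane  6: add(0xdd,0xcd) ⇒ 0xaa
lane  7: add(0x3c,0x8e) ⇒ 0xca
lane  8: add(0xc6,0x54) ⇒ 0x1a
lane  9: add(0x46,0x2b) ⇒ 0x71
lane 10: add(0x86,0x42) ⇒ 0xc8
lane 11: add(0xdb,0xf1) ⇒ 0xcc
lane 12: add(0x38,0x11) ⇒ 0x49
lane 13: tail/ones ⇒ 0xff
lane 14: tail/ones ⇒ 0xff
lane 15: tail/ones ⇒ 0xff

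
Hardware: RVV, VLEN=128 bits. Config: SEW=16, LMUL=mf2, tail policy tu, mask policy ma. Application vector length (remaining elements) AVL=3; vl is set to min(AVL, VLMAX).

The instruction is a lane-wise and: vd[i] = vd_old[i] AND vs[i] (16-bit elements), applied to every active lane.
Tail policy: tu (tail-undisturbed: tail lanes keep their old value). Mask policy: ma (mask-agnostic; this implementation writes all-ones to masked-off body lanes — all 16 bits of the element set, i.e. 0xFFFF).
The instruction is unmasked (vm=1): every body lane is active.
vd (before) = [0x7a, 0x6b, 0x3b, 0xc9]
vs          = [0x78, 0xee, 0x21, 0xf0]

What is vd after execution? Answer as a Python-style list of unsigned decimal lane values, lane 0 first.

VLMAX = VLEN×LMUL/SEW = 128×1/2/16 = 4
vl = min(AVL, VLMAX) = min(3, 4) = 3
vd[0] and(0x7a,0x78) -> 0x78
vd[1] and(0x6b,0xee) -> 0x6a
vd[2] and(0x3b,0x21) -> 0x21
vd[3] tail/keep -> 0xc9

vd = [120, 106, 33, 201]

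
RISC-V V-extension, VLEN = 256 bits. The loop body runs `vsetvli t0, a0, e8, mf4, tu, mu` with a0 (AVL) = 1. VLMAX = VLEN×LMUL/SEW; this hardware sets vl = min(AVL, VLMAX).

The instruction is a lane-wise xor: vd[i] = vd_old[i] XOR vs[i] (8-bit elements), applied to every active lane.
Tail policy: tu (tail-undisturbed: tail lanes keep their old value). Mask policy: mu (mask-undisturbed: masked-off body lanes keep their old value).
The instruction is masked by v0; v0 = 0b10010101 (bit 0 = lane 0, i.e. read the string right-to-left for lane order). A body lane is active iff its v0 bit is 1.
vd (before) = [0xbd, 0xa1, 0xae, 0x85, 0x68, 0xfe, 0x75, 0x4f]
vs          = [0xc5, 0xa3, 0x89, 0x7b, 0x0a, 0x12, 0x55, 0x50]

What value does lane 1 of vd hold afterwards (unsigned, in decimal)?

VLMAX = (256 × 1/4) / 8 = 8 lanes
AVL=1 ≤ VLMAX=8, so vl = 1
  i=0: xor(0xbd,0xc5) → 120
  i=1: tail/keep → 161
  i=2: tail/keep → 174
  i=3: tail/keep → 133
  i=4: tail/keep → 104
  i=5: tail/keep → 254
  i=6: tail/keep → 117
  i=7: tail/keep → 79

vd[1] = 161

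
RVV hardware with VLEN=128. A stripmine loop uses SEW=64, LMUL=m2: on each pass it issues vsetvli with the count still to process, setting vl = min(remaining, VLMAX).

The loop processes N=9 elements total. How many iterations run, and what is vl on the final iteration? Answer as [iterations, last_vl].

[iterations, last_vl] = [3, 1]

VLMAX = VLEN×LMUL/SEW = 128×2/64 = 4
iterations = ceil(9/4) = 3; final-pass vl = 1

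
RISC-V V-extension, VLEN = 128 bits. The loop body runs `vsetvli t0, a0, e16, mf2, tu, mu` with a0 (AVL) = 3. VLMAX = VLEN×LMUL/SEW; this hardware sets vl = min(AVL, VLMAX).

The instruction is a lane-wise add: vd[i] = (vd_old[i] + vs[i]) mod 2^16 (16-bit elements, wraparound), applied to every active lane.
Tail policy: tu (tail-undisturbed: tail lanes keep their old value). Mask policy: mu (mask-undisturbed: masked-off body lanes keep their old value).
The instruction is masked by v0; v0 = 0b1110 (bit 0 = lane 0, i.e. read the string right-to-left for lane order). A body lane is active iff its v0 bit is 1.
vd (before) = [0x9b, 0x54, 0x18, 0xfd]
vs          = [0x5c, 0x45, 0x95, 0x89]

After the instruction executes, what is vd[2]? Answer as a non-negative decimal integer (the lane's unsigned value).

vd[2] = 173

VLMAX = VLEN×LMUL/SEW = 128×1/2/16 = 4
AVL=3 ≤ VLMAX=4, so vl = 3
  i=0: mask-off/keep → 155
  i=1: add(0x54,0x45) → 153
  i=2: add(0x18,0x95) → 173
  i=3: tail/keep → 253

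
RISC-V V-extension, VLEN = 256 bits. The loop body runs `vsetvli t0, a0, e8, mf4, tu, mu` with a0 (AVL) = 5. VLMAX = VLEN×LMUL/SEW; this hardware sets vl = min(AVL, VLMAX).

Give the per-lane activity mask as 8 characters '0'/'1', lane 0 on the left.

VLMAX = (256 × 1/4) / 8 = 8 lanes
AVL=5 ≤ VLMAX=8, so vl = 5
bits (lane 0 leftmost): 11111000

predicate = 11111000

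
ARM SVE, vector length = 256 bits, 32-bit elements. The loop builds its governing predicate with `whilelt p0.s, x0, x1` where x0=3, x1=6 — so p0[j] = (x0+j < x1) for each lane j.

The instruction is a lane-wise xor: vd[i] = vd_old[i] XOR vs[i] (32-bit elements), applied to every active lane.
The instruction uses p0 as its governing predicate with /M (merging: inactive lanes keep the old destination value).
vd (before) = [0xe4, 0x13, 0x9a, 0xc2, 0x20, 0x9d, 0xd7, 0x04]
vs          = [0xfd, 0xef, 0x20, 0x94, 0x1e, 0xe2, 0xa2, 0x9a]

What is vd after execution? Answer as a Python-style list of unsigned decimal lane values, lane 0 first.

256-bit reg / 32-bit elem → 8 lanes
active while 3+j < 6, i.e. j ∈ [0,3) capped at 8 ⇒ 3
vd[0] xor(0xe4,0xfd) -> 0x19
vd[1] xor(0x13,0xef) -> 0xfc
vd[2] xor(0x9a,0x20) -> 0xba
vd[3] tail/keep -> 0xc2
vd[4] tail/keep -> 0x20
vd[5] tail/keep -> 0x9d
vd[6] tail/keep -> 0xd7
vd[7] tail/keep -> 0x04

vd = [25, 252, 186, 194, 32, 157, 215, 4]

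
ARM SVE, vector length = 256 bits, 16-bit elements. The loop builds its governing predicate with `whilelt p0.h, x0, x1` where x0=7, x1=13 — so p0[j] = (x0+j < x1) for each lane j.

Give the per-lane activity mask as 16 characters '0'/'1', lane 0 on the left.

lane count: 256 div 16 = 16
whilelt: lane j active iff 7+j < 13 → j < 6 → 6 active
bits (lane 0 leftmost): 1111110000000000

predicate = 1111110000000000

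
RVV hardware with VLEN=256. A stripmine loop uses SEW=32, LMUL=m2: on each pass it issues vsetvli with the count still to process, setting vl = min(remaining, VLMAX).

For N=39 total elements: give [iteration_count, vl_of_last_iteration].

[iterations, last_vl] = [3, 7]

VLMAX = VLEN×LMUL/SEW = 256×2/32 = 16
N=39: ⌈39/16⌉ = 3 iters; last vl = 39 − 2×16 = 7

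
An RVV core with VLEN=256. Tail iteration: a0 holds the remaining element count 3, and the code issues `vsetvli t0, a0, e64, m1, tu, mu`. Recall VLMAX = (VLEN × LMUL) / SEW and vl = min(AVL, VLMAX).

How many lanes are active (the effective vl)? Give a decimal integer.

vl = 3

VLMAX = VLEN×LMUL/SEW = 256×1/64 = 4
AVL=3 ≤ VLMAX=4, so vl = 3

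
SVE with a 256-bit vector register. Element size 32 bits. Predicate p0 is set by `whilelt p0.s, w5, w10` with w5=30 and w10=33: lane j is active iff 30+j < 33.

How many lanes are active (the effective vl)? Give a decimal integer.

vl = 3

register lanes = 256/32 = 8
whilelt: lane j active iff 30+j < 33 → j < 3 → 3 active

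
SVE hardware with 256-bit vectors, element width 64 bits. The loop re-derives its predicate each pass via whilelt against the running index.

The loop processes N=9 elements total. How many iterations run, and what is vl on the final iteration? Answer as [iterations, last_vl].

[iterations, last_vl] = [3, 1]

lane count: 256 div 64 = 4
9 elements at 4/iter → 3 passes, remainder 1 on the last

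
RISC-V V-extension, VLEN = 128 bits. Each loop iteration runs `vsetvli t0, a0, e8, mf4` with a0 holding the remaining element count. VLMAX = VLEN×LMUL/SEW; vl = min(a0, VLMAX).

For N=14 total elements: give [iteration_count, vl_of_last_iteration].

[iterations, last_vl] = [4, 2]

lanes per group: 128·1/4/8 = 4
14 elements at 4/iter → 4 passes, remainder 2 on the last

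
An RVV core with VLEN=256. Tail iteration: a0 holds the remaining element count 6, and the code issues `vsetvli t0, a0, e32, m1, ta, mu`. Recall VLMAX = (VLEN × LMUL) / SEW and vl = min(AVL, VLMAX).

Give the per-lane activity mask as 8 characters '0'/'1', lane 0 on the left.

VLMAX = (256 × 1) / 32 = 8 lanes
AVL=6 ≤ VLMAX=8, so vl = 6
bits (lane 0 leftmost): 11111100

predicate = 11111100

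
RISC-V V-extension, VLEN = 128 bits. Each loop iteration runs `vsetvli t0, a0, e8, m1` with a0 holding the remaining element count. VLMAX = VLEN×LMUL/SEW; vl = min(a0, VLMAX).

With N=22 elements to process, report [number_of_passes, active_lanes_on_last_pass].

[iterations, last_vl] = [2, 6]

VLMAX = (128 × 1) / 8 = 16 lanes
N=22: ⌈22/16⌉ = 2 iters; last vl = 22 − 1×16 = 6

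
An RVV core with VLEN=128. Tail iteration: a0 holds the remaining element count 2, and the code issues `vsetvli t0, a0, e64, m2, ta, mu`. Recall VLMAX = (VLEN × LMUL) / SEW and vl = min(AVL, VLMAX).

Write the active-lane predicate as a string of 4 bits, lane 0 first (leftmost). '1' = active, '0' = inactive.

VLMAX = VLEN×LMUL/SEW = 128×2/64 = 4
vl ← min(2, 4) = 2
bits (lane 0 leftmost): 1100

predicate = 1100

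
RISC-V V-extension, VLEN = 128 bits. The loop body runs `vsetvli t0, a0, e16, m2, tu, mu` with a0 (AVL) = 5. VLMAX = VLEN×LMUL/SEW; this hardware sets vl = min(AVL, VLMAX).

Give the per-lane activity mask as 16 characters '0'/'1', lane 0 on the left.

predicate = 1111100000000000

lanes per group: 128·2/16 = 16
vl = min(AVL, VLMAX) = min(5, 16) = 5
bits (lane 0 leftmost): 1111100000000000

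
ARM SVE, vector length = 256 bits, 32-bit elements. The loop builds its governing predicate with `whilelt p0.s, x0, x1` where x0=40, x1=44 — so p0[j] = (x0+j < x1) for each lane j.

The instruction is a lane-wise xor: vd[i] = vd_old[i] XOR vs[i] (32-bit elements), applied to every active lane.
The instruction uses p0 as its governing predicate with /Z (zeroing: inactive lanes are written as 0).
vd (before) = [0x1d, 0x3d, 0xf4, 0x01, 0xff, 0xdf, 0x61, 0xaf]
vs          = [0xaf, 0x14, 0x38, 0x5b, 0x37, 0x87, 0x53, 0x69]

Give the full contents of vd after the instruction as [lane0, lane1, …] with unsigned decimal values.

vd = [178, 41, 204, 90, 0, 0, 0, 0]

256-bit reg / 32-bit elem → 8 lanes
whilelt: lane j active iff 40+j < 44 → j < 4 → 4 active
lane  0: xor(0x1d,0xaf) ⇒ 0xb2
lane  1: xor(0x3d,0x14) ⇒ 0x29
lane  2: xor(0xf4,0x38) ⇒ 0xcc
lane  3: xor(0x01,0x5b) ⇒ 0x5a
lane  4: tail/zero ⇒ 0x00
lane  5: tail/zero ⇒ 0x00
lane  6: tail/zero ⇒ 0x00
lane  7: tail/zero ⇒ 0x00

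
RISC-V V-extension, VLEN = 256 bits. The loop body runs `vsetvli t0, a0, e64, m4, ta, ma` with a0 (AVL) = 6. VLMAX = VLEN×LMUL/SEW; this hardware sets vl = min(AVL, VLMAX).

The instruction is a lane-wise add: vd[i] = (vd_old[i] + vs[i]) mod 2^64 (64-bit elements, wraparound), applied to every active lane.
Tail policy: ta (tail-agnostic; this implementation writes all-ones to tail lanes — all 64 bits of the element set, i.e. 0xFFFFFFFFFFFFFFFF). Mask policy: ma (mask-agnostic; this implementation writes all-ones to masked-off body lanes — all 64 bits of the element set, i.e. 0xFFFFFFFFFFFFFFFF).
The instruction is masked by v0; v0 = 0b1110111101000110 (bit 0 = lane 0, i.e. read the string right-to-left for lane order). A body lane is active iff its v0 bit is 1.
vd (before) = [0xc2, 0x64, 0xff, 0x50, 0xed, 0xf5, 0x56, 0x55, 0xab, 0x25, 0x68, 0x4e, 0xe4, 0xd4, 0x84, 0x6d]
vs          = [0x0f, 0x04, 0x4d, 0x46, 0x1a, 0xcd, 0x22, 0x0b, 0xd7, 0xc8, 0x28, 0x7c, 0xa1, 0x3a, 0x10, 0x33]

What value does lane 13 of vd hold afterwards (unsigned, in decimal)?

lanes per group: 256·4/64 = 16
AVL=6 ≤ VLMAX=16, so vl = 6
  i=0: mask-off/ones → 18446744073709551615
  i=1: add(0x64,0x04) → 104
  i=2: add(0xff,0x4d) → 332
  i=3: mask-off/ones → 18446744073709551615
  i=4: mask-off/ones → 18446744073709551615
  i=5: mask-off/ones → 18446744073709551615
  i=6: tail/ones → 18446744073709551615
  i=7: tail/ones → 18446744073709551615
  i=8: tail/ones → 18446744073709551615
  i=9: tail/ones → 18446744073709551615
  i=10: tail/ones → 18446744073709551615
  i=11: tail/ones → 18446744073709551615
  i=12: tail/ones → 18446744073709551615
  i=13: tail/ones → 18446744073709551615
  i=14: tail/ones → 18446744073709551615
  i=15: tail/ones → 18446744073709551615

vd[13] = 18446744073709551615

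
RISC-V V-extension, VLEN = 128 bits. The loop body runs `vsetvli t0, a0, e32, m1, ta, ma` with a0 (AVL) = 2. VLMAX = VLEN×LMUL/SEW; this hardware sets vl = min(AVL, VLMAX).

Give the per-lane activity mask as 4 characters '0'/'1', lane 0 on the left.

predicate = 1100

lanes per group: 128·1/32 = 4
vl ← min(2, 4) = 2
bits (lane 0 leftmost): 1100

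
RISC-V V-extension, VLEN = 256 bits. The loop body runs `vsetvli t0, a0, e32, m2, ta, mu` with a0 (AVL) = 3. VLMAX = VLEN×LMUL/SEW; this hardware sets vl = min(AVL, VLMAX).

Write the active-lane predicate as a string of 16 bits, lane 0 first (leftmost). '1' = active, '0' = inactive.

predicate = 1110000000000000

VLMAX = (256 × 2) / 32 = 16 lanes
vl = min(AVL, VLMAX) = min(3, 16) = 3
bits (lane 0 leftmost): 1110000000000000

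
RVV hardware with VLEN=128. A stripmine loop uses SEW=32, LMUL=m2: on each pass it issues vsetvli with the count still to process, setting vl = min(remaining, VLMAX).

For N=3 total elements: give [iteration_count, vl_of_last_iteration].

lanes per group: 128·2/32 = 8
N=3: ⌈3/8⌉ = 1 iters; last vl = 3 − 0×8 = 3

[iterations, last_vl] = [1, 3]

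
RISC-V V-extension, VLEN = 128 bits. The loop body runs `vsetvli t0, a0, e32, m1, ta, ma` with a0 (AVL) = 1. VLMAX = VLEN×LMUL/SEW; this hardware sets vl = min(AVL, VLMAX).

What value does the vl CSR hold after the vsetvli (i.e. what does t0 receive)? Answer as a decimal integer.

lanes per group: 128·1/32 = 4
AVL=1 ≤ VLMAX=4, so vl = 1

vl = 1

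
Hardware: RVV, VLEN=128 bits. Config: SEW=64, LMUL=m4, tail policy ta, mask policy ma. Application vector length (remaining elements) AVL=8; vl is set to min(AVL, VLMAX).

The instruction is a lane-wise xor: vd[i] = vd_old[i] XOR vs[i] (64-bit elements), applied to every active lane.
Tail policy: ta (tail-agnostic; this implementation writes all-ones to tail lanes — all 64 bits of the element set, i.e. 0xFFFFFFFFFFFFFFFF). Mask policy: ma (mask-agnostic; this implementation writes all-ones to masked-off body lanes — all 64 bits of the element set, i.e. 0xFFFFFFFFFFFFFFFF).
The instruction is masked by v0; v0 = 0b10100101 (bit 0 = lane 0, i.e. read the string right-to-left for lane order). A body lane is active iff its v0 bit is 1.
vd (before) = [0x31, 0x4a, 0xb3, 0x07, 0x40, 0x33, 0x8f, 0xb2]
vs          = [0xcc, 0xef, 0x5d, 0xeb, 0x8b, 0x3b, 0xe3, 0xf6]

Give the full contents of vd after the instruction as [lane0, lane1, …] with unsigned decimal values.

VLMAX = VLEN×LMUL/SEW = 128×4/64 = 8
vl ← min(8, 8) = 8
vd[0] xor(0x31,0xcc) -> 0xfd
vd[1] mask-off/ones -> 0xffffffffffffffff
vd[2] xor(0xb3,0x5d) -> 0xee
vd[3] mask-off/ones -> 0xffffffffffffffff
vd[4] mask-off/ones -> 0xffffffffffffffff
vd[5] xor(0x33,0x3b) -> 0x08
vd[6] mask-off/ones -> 0xffffffffffffffff
vd[7] xor(0xb2,0xf6) -> 0x44

vd = [253, 18446744073709551615, 238, 18446744073709551615, 18446744073709551615, 8, 18446744073709551615, 68]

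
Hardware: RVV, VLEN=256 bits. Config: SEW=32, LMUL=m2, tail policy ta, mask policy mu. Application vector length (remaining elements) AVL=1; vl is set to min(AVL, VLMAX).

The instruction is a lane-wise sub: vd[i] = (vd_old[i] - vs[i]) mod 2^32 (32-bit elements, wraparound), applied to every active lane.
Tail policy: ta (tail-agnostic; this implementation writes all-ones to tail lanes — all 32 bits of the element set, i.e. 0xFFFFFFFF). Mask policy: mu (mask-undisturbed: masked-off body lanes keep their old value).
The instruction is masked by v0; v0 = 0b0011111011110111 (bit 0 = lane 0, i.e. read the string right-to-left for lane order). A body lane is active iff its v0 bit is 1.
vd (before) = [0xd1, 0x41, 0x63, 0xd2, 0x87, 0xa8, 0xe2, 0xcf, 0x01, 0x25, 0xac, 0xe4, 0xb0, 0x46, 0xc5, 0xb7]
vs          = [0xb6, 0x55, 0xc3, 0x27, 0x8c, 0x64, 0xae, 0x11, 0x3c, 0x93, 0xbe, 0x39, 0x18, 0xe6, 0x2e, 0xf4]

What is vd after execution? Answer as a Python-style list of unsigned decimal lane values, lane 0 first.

vd = [27, 4294967295, 4294967295, 4294967295, 4294967295, 4294967295, 4294967295, 4294967295, 4294967295, 4294967295, 4294967295, 4294967295, 4294967295, 4294967295, 4294967295, 4294967295]

VLMAX = VLEN×LMUL/SEW = 256×2/32 = 16
AVL=1 ≤ VLMAX=16, so vl = 1
[0] sub(0xd1,0xb6) = 0x1b
[1] tail/ones = 0xffffffff
[2] tail/ones = 0xffffffff
[3] tail/ones = 0xffffffff
[4] tail/ones = 0xffffffff
[5] tail/ones = 0xffffffff
[6] tail/ones = 0xffffffff
[7] tail/ones = 0xffffffff
[8] tail/ones = 0xffffffff
[9] tail/ones = 0xffffffff
[10] tail/ones = 0xffffffff
[11] tail/ones = 0xffffffff
[12] tail/ones = 0xffffffff
[13] tail/ones = 0xffffffff
[14] tail/ones = 0xffffffff
[15] tail/ones = 0xffffffff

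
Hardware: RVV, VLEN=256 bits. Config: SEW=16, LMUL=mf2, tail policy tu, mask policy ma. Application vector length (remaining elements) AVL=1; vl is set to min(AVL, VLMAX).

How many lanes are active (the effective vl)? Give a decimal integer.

VLMAX = (256 × 1/2) / 16 = 8 lanes
vl ← min(1, 8) = 1

vl = 1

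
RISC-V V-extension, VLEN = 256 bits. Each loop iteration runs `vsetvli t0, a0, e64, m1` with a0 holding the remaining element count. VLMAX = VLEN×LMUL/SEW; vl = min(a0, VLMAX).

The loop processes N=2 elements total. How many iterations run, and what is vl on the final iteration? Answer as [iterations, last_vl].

VLMAX = VLEN×LMUL/SEW = 256×1/64 = 4
iterations = ceil(2/4) = 1; final-pass vl = 2

[iterations, last_vl] = [1, 2]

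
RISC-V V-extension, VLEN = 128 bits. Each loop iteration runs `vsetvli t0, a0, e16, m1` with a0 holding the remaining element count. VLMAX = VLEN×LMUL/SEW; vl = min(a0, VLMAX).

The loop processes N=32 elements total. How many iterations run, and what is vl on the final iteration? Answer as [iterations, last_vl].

[iterations, last_vl] = [4, 8]

VLMAX = VLEN×LMUL/SEW = 128×1/16 = 8
32 elements at 8/iter → 4 passes, remainder 8 on the last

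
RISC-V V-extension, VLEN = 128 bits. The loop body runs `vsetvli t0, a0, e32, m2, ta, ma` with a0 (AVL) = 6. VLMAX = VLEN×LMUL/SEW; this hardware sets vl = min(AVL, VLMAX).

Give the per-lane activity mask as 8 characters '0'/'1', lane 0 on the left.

predicate = 11111100

VLMAX = (128 × 2) / 32 = 8 lanes
AVL=6 ≤ VLMAX=8, so vl = 6
bits (lane 0 leftmost): 11111100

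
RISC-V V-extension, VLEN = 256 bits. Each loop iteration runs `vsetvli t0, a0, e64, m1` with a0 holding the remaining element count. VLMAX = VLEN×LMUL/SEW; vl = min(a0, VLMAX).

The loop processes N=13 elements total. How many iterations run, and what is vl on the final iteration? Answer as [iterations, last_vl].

[iterations, last_vl] = [4, 1]

VLMAX = VLEN×LMUL/SEW = 256×1/64 = 4
iterations = ceil(13/4) = 4; final-pass vl = 1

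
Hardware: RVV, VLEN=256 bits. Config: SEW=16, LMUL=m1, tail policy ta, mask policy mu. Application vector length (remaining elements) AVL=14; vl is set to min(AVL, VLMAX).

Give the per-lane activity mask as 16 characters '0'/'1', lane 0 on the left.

VLMAX = VLEN×LMUL/SEW = 256×1/16 = 16
vl ← min(14, 16) = 14
bits (lane 0 leftmost): 1111111111111100

predicate = 1111111111111100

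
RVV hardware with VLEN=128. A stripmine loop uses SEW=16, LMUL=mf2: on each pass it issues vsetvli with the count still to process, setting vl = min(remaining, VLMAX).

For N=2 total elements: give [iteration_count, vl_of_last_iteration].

[iterations, last_vl] = [1, 2]

VLMAX = (128 × 1/2) / 16 = 4 lanes
N=2: ⌈2/4⌉ = 1 iters; last vl = 2 − 0×4 = 2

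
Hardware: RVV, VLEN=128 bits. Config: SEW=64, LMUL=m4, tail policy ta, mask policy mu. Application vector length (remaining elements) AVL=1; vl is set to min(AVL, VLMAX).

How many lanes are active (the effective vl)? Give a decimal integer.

vl = 1

VLMAX = (128 × 4) / 64 = 8 lanes
AVL=1 ≤ VLMAX=8, so vl = 1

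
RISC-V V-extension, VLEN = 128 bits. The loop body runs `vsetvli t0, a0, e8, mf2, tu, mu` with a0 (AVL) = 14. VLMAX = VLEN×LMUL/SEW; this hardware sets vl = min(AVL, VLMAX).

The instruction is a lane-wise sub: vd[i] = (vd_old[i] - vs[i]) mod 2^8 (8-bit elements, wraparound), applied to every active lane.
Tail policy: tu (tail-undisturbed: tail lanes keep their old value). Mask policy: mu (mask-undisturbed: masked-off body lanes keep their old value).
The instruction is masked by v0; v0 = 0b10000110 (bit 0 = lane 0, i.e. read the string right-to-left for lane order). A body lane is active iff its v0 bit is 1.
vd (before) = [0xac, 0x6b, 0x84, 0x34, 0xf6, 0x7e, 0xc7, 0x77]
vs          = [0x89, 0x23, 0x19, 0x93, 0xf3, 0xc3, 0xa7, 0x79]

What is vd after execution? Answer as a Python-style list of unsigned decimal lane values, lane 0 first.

vd = [172, 72, 107, 52, 246, 126, 199, 254]

lanes per group: 128·1/2/8 = 8
AVL=14 > VLMAX=8, so vl = 8
vd[0] mask-off/keep -> 0xac
vd[1] sub(0x6b,0x23) -> 0x48
vd[2] sub(0x84,0x19) -> 0x6b
vd[3] mask-off/keep -> 0x34
vd[4] mask-off/keep -> 0xf6
vd[5] mask-off/keep -> 0x7e
vd[6] mask-off/keep -> 0xc7
vd[7] sub(0x77,0x79) -> 0xfe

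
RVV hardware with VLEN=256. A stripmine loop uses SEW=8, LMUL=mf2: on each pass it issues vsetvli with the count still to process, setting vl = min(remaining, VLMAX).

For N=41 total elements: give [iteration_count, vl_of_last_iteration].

[iterations, last_vl] = [3, 9]

VLMAX = VLEN×LMUL/SEW = 256×1/2/8 = 16
iterations = ceil(41/16) = 3; final-pass vl = 9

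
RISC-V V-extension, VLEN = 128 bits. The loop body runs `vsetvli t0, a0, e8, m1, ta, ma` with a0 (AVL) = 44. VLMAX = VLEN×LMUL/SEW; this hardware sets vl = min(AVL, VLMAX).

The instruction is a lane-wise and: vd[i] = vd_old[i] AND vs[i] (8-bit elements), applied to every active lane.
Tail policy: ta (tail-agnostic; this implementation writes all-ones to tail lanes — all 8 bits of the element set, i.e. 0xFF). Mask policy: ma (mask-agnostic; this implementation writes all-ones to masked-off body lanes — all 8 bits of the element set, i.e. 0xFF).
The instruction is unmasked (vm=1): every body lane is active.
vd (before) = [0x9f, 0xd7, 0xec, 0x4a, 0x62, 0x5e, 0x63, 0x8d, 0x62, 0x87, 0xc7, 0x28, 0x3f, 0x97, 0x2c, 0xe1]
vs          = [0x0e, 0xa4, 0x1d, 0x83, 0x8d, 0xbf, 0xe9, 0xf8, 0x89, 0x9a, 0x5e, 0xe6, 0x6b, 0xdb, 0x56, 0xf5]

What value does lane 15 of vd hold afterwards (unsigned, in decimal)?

VLMAX = (128 × 1) / 8 = 16 lanes
vl ← min(44, 16) = 16
vd[0] and(0x9f,0x0e) -> 0x0e
vd[1] and(0xd7,0xa4) -> 0x84
vd[2] and(0xec,0x1d) -> 0x0c
vd[3] and(0x4a,0x83) -> 0x02
vd[4] and(0x62,0x8d) -> 0x00
vd[5] and(0x5e,0xbf) -> 0x1e
vd[6] and(0x63,0xe9) -> 0x61
vd[7] and(0x8d,0xf8) -> 0x88
vd[8] and(0x62,0x89) -> 0x00
vd[9] and(0x87,0x9a) -> 0x82
vd[10] and(0xc7,0x5e) -> 0x46
vd[11] and(0x28,0xe6) -> 0x20
vd[12] and(0x3f,0x6b) -> 0x2b
vd[13] and(0x97,0xdb) -> 0x93
vd[14] and(0x2c,0x56) -> 0x04
vd[15] and(0xe1,0xf5) -> 0xe1

vd[15] = 225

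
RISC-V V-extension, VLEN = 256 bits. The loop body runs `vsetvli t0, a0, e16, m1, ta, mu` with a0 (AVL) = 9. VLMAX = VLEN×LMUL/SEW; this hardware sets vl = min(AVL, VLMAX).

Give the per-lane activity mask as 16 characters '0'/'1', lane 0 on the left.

lanes per group: 256·1/16 = 16
vl ← min(9, 16) = 9
bits (lane 0 leftmost): 1111111110000000

predicate = 1111111110000000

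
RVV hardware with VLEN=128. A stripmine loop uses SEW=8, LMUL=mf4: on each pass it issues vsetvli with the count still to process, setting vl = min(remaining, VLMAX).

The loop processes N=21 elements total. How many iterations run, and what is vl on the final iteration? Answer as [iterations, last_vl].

VLMAX = (128 × 1/4) / 8 = 4 lanes
21 elements at 4/iter → 6 passes, remainder 1 on the last

[iterations, last_vl] = [6, 1]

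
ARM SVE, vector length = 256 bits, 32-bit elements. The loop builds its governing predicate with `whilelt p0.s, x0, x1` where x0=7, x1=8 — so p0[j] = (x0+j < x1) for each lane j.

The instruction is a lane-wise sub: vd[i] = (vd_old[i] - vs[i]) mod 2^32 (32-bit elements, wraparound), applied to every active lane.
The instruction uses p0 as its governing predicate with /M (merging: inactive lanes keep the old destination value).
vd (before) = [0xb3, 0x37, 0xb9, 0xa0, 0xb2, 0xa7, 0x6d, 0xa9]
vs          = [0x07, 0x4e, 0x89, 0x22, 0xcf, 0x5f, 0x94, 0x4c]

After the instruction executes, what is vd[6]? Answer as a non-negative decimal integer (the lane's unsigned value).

lane count: 256 div 32 = 8
active while 7+j < 8, i.e. j ∈ [0,1) capped at 8 ⇒ 1
lane  0: sub(0xb3,0x07) ⇒ 0xac
lane  1: tail/keep ⇒ 0x37
lane  2: tail/keep ⇒ 0xb9
lane  3: tail/keep ⇒ 0xa0
lane  4: tail/keep ⇒ 0xb2
lane  5: tail/keep ⇒ 0xa7
lane  6: tail/keep ⇒ 0x6d
lane  7: tail/keep ⇒ 0xa9

vd[6] = 109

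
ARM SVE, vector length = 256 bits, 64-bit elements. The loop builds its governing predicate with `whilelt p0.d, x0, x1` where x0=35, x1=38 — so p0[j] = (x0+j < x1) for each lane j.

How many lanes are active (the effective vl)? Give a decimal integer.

vl = 3

register lanes = 256/64 = 4
p0[j] = (35+j < 38); true for j=0..2 → 3 lanes set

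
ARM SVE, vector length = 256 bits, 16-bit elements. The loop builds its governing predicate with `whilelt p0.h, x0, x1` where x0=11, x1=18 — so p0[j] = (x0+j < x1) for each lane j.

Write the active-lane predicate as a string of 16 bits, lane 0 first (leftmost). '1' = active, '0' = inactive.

register lanes = 256/16 = 16
whilelt: lane j active iff 11+j < 18 → j < 7 → 7 active
bits (lane 0 leftmost): 1111111000000000

predicate = 1111111000000000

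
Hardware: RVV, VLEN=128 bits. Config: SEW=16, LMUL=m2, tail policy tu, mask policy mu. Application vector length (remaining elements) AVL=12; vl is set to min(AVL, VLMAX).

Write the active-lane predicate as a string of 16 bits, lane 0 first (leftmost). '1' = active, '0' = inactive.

lanes per group: 128·2/16 = 16
AVL=12 ≤ VLMAX=16, so vl = 12
bits (lane 0 leftmost): 1111111111110000

predicate = 1111111111110000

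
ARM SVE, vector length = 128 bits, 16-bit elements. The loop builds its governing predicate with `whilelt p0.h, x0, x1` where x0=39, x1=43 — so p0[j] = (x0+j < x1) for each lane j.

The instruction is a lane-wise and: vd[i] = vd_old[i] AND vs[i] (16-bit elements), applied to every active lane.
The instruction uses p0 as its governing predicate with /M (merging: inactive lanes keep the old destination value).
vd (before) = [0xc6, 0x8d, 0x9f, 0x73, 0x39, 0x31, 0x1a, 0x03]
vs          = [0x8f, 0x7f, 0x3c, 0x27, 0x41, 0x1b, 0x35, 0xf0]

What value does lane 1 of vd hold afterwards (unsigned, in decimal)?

lane count: 128 div 16 = 8
whilelt: lane j active iff 39+j < 43 → j < 4 → 4 active
vd[0] and(0xc6,0x8f) -> 0x86
vd[1] and(0x8d,0x7f) -> 0x0d
vd[2] and(0x9f,0x3c) -> 0x1c
vd[3] and(0x73,0x27) -> 0x23
vd[4] tail/keep -> 0x39
vd[5] tail/keep -> 0x31
vd[6] tail/keep -> 0x1a
vd[7] tail/keep -> 0x03

vd[1] = 13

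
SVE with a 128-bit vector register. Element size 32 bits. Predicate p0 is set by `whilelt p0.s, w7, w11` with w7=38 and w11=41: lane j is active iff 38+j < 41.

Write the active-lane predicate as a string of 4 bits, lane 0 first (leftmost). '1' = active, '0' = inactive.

predicate = 1110

register lanes = 128/32 = 4
p0[j] = (38+j < 41); true for j=0..2 → 3 lanes set
bits (lane 0 leftmost): 1110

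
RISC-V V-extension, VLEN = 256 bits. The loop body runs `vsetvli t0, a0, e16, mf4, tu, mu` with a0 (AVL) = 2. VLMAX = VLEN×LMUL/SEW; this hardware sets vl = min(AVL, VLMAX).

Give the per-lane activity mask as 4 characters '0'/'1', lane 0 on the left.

predicate = 1100

VLMAX = VLEN×LMUL/SEW = 256×1/4/16 = 4
AVL=2 ≤ VLMAX=4, so vl = 2
bits (lane 0 leftmost): 1100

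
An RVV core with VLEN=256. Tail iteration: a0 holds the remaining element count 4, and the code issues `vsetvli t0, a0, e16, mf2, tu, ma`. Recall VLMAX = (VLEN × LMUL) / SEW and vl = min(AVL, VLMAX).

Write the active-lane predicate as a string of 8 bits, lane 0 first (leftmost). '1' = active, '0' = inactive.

predicate = 11110000

VLMAX = VLEN×LMUL/SEW = 256×1/2/16 = 8
AVL=4 ≤ VLMAX=8, so vl = 4
bits (lane 0 leftmost): 11110000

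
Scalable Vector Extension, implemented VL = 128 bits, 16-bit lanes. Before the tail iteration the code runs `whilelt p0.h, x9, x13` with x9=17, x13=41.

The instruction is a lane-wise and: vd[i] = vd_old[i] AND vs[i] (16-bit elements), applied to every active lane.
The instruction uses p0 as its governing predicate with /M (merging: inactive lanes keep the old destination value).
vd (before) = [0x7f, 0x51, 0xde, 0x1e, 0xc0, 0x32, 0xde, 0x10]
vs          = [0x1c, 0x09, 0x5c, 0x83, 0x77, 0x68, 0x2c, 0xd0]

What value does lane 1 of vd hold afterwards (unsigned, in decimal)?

vd[1] = 1

register lanes = 128/16 = 8
p0[j] = (17+j < 41); true for j=0..7 → 8 lanes set
vd[0] and(0x7f,0x1c) -> 0x1c
vd[1] and(0x51,0x09) -> 0x01
vd[2] and(0xde,0x5c) -> 0x5c
vd[3] and(0x1e,0x83) -> 0x02
vd[4] and(0xc0,0x77) -> 0x40
vd[5] and(0x32,0x68) -> 0x20
vd[6] and(0xde,0x2c) -> 0x0c
vd[7] and(0x10,0xd0) -> 0x10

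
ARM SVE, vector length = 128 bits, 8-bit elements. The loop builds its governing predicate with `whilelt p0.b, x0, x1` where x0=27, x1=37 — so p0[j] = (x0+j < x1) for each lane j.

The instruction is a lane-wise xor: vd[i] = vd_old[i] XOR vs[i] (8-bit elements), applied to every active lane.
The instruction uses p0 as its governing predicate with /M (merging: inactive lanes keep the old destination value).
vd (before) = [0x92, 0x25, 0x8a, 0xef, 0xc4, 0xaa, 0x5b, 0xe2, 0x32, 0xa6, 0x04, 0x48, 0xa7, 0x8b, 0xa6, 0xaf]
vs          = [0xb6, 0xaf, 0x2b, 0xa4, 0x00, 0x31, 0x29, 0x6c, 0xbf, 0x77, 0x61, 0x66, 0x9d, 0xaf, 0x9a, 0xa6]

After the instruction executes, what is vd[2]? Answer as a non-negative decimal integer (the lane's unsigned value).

128-bit reg / 8-bit elem → 16 lanes
p0[j] = (27+j < 37); true for j=0..9 → 10 lanes set
  i=0: xor(0x92,0xb6) → 36
  i=1: xor(0x25,0xaf) → 138
  i=2: xor(0x8a,0x2b) → 161
  i=3: xor(0xef,0xa4) → 75
  i=4: xor(0xc4,0x00) → 196
  i=5: xor(0xaa,0x31) → 155
  i=6: xor(0x5b,0x29) → 114
  i=7: xor(0xe2,0x6c) → 142
  i=8: xor(0x32,0xbf) → 141
  i=9: xor(0xa6,0x77) → 209
  i=10: tail/keep → 4
  i=11: tail/keep → 72
  i=12: tail/keep → 167
  i=13: tail/keep → 139
  i=14: tail/keep → 166
  i=15: tail/keep → 175

vd[2] = 161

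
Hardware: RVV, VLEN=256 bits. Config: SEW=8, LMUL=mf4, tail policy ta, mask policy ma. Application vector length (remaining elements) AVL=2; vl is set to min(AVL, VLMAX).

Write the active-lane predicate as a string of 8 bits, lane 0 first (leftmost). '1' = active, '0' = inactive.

predicate = 11000000

VLMAX = (256 × 1/4) / 8 = 8 lanes
vl ← min(2, 8) = 2
bits (lane 0 leftmost): 11000000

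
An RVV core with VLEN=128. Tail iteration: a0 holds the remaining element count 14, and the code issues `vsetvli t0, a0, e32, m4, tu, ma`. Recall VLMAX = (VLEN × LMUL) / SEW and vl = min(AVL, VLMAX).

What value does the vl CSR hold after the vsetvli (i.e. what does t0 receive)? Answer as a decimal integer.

lanes per group: 128·4/32 = 16
AVL=14 ≤ VLMAX=16, so vl = 14

vl = 14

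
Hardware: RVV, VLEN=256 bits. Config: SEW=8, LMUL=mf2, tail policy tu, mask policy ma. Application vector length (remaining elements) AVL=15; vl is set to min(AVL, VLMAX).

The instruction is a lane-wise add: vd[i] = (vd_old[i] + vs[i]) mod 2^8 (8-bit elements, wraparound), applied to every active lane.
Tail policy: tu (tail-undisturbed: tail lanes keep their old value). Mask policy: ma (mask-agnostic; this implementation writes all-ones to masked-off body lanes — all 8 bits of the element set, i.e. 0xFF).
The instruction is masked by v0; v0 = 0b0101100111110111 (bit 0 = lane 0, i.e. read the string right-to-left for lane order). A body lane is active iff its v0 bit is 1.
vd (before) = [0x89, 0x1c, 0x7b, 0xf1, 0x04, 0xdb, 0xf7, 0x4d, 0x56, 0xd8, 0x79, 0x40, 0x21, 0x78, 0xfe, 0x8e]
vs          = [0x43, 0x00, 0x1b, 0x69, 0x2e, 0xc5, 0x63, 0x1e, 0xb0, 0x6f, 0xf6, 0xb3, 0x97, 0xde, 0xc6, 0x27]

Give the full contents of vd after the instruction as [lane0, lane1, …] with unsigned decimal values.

vd = [204, 28, 150, 255, 50, 160, 90, 107, 6, 255, 255, 243, 184, 255, 196, 142]

lanes per group: 256·1/2/8 = 16
vl = min(AVL, VLMAX) = min(15, 16) = 15
lane  0: add(0x89,0x43) ⇒ 0xcc
lane  1: add(0x1c,0x00) ⇒ 0x1c
lane  2: add(0x7b,0x1b) ⇒ 0x96
lane  3: mask-off/ones ⇒ 0xff
lane  4: add(0x04,0x2e) ⇒ 0x32
lane  5: add(0xdb,0xc5) ⇒ 0xa0
lane  6: add(0xf7,0x63) ⇒ 0x5a
lane  7: add(0x4d,0x1e) ⇒ 0x6b
lane  8: add(0x56,0xb0) ⇒ 0x06
lane  9: mask-off/ones ⇒ 0xff
lane 10: mask-off/ones ⇒ 0xff
lane 11: add(0x40,0xb3) ⇒ 0xf3
lane 12: add(0x21,0x97) ⇒ 0xb8
lane 13: mask-off/ones ⇒ 0xff
lane 14: add(0xfe,0xc6) ⇒ 0xc4
lane 15: tail/keep ⇒ 0x8e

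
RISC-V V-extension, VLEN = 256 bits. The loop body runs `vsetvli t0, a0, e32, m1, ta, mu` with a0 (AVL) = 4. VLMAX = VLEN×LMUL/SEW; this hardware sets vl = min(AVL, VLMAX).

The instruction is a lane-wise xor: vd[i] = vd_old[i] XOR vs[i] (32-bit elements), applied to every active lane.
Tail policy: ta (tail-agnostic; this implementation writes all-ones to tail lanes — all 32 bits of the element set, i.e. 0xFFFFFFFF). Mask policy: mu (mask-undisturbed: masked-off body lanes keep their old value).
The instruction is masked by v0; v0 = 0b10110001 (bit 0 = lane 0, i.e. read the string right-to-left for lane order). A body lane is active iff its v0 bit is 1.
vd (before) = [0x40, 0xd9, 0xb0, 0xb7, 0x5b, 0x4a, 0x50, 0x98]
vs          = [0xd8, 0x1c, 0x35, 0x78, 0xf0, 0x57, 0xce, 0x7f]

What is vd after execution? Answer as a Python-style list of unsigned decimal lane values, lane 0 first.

vd = [152, 217, 176, 183, 4294967295, 4294967295, 4294967295, 4294967295]

lanes per group: 256·1/32 = 8
vl = min(AVL, VLMAX) = min(4, 8) = 4
lane  0: xor(0x40,0xd8) ⇒ 0x98
lane  1: mask-off/keep ⇒ 0xd9
lane  2: mask-off/keep ⇒ 0xb0
lane  3: mask-off/keep ⇒ 0xb7
lane  4: tail/ones ⇒ 0xffffffff
lane  5: tail/ones ⇒ 0xffffffff
lane  6: tail/ones ⇒ 0xffffffff
lane  7: tail/ones ⇒ 0xffffffff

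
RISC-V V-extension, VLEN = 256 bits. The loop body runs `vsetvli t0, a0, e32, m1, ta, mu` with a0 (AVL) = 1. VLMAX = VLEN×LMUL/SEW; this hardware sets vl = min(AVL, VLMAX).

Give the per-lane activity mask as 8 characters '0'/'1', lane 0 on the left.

predicate = 10000000

VLMAX = (256 × 1) / 32 = 8 lanes
AVL=1 ≤ VLMAX=8, so vl = 1
bits (lane 0 leftmost): 10000000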